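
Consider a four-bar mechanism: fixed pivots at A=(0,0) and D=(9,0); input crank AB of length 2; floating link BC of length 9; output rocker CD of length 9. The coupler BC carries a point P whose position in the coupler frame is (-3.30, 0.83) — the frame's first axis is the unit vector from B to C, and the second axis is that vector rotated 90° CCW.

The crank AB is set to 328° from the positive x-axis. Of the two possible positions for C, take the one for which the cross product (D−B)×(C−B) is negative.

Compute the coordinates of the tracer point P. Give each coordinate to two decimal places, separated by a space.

A=(0,0), D=(9.00,0)
B = A + 2.00·(cos328°, sin328°) = (1.6961, -1.0598)
|BD| = 7.3804
circle(B,9.00) ∩ circle(D,9.00): a=3.6902, h=8.2087
  candidates: C₊=(4.1693,7.5937) cross=60.583; C₋=(6.5268,-8.6535) cross=-60.583
  mode - wants cross < 0 → take C=(6.5268,-8.6535) (cross=-60.583)
ex = (C−B)/|BC| = (0.5367,-0.8437); ey = (0.8437,0.5367)
P = B + -3.30·ex + 0.83·ey = (0.6251,2.1700)

0.63 2.17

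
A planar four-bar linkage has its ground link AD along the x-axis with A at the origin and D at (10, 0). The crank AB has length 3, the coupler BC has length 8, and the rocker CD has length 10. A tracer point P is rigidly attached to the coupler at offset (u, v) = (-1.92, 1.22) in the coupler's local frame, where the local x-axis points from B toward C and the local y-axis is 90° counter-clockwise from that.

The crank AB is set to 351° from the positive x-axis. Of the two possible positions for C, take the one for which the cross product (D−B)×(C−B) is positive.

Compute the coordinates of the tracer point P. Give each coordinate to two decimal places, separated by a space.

1.64 -2.32

A=(0,0), D=(10.00,0)
B = A + 3.00·(cos351°, sin351°) = (2.9631, -0.4693)
|BD| = 7.0526
circle(B,8.00) ∩ circle(D,10.00): a=0.9740, h=7.9405
  candidates: C₊=(3.4065,7.5184) cross=56.001; C₋=(4.4633,-8.3274) cross=-56.001
  mode + wants cross > 0 → take C=(3.4065,7.5184) (cross=56.001)
ex = (C−B)/|BC| = (0.0554,0.9985); ey = (-0.9985,0.0554)
P = B + -1.92·ex + 1.22·ey = (1.6385,-2.3187)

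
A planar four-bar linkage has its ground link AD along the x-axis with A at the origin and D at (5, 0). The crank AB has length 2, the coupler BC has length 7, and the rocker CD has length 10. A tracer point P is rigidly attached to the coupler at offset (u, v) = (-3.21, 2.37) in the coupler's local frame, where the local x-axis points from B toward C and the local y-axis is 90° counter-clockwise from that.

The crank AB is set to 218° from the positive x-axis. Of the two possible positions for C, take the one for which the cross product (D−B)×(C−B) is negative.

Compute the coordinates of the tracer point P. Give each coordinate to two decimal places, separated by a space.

A=(0,0), D=(5.00,0)
B = A + 2.00·(cos218°, sin218°) = (-1.5760, -1.2313)
|BD| = 6.6903
circle(B,7.00) ∩ circle(D,10.00): a=-0.4663, h=6.9844
  candidates: C₊=(-3.3198,5.5480) cross=46.728; C₋=(-0.7489,-8.1823) cross=-46.728
  mode - wants cross < 0 → take C=(-0.7489,-8.1823) (cross=-46.728)
ex = (C−B)/|BC| = (0.1182,-0.9930); ey = (0.9930,0.1182)
P = B + -3.21·ex + 2.37·ey = (0.3981,2.2362)

0.40 2.24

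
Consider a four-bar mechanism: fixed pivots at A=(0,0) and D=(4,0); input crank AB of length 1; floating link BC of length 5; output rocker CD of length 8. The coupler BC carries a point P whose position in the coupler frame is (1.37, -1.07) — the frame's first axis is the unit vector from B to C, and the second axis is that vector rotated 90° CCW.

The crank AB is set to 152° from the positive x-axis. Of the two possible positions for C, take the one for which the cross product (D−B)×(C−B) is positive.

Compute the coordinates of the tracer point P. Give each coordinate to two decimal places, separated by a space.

A=(0,0), D=(4.00,0)
B = A + 1.00·(cos152°, sin152°) = (-0.8829, 0.4695)
|BD| = 4.9055
circle(B,5.00) ∩ circle(D,8.00): a=-1.5224, h=4.7626
  candidates: C₊=(-1.9426,5.3559) cross=23.363; C₋=(-2.8542,-4.1256) cross=-23.363
  mode + wants cross > 0 → take C=(-1.9426,5.3559) (cross=23.363)
ex = (C−B)/|BC| = (-0.2119,0.9773); ey = (-0.9773,-0.2119)
P = B + 1.37·ex + -1.07·ey = (-0.1276,2.0351)

-0.13 2.04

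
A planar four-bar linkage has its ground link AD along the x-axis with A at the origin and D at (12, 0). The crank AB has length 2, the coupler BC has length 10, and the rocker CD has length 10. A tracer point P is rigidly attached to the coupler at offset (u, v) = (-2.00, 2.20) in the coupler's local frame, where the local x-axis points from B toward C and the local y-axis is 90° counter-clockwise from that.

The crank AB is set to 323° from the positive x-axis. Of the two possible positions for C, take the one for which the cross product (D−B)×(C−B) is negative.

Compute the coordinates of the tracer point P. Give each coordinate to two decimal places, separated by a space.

A=(0,0), D=(12.00,0)
B = A + 2.00·(cos323°, sin323°) = (1.5973, -1.2036)
|BD| = 10.4721
circle(B,10.00) ∩ circle(D,10.00): a=5.2361, h=8.5196
  candidates: C₊=(5.8194,7.8613) cross=89.218; C₋=(7.7778,-9.0650) cross=-89.218
  mode - wants cross < 0 → take C=(7.7778,-9.0650) (cross=-89.218)
ex = (C−B)/|BC| = (0.6181,-0.7861); ey = (0.7861,0.6181)
P = B + -2.00·ex + 2.20·ey = (2.0906,1.7284)

2.09 1.73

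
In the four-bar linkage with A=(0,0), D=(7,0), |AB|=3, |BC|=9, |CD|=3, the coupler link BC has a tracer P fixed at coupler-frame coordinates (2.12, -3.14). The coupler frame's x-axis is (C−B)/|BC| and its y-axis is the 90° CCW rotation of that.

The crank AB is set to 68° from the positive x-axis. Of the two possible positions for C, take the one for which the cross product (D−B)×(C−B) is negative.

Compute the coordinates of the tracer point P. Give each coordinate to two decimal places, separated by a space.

0.87 -1.00

A=(0,0), D=(7.00,0)
B = A + 3.00·(cos68°, sin68°) = (1.1238, 2.7816)
|BD| = 6.5013
circle(B,9.00) ∩ circle(D,3.00): a=8.7880, h=1.9419
  candidates: C₊=(9.8977,0.7768) cross=12.625; C₋=(8.2361,-2.7335) cross=-12.625
  mode - wants cross < 0 → take C=(8.2361,-2.7335) (cross=-12.625)
ex = (C−B)/|BC| = (0.7902,-0.6128); ey = (0.6128,0.7902)
P = B + 2.12·ex + -3.14·ey = (0.8750,-0.9989)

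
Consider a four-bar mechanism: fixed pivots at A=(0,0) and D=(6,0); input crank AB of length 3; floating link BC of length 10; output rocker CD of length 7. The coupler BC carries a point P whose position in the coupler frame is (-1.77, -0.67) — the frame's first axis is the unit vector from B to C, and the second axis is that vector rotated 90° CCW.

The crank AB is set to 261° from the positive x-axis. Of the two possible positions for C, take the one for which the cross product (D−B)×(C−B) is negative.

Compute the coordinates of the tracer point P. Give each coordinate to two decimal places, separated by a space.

-2.36 -2.99

A=(0,0), D=(6.00,0)
B = A + 3.00·(cos261°, sin261°) = (-0.4693, -2.9631)
|BD| = 7.1156
circle(B,10.00) ∩ circle(D,7.00): a=7.1415, h=7.0000
  candidates: C₊=(3.1086,6.3749) cross=49.809; C₋=(8.9384,-6.3534) cross=-49.809
  mode - wants cross < 0 → take C=(8.9384,-6.3534) (cross=-49.809)
ex = (C−B)/|BC| = (0.9408,-0.3390); ey = (0.3390,0.9408)
P = B + -1.77·ex + -0.67·ey = (-2.3616,-2.9933)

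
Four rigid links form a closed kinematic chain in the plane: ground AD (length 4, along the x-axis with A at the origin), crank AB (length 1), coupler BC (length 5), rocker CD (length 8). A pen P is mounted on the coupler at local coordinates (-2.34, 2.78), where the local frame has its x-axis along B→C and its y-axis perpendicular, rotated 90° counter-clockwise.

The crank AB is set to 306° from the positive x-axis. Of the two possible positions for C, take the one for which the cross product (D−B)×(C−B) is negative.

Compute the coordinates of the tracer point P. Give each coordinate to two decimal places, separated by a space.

4.21 -0.57

A=(0,0), D=(4.00,0)
B = A + 1.00·(cos306°, sin306°) = (0.5878, -0.8090)
|BD| = 3.5068
circle(B,5.00) ∩ circle(D,8.00): a=-3.8072, h=3.2412
  candidates: C₊=(-3.8645,1.4664) cross=11.366; C₋=(-2.3690,-4.8411) cross=-11.366
  mode - wants cross < 0 → take C=(-2.3690,-4.8411) (cross=-11.366)
ex = (C−B)/|BC| = (-0.5914,-0.8064); ey = (0.8064,-0.5914)
P = B + -2.34·ex + 2.78·ey = (4.2134,-0.5660)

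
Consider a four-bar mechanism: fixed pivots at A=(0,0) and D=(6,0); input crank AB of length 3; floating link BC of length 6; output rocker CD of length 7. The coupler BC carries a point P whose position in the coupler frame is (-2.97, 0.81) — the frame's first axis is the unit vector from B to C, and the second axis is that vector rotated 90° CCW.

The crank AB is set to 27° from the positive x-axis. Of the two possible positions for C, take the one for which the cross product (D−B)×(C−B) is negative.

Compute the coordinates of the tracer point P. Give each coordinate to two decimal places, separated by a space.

A=(0,0), D=(6.00,0)
B = A + 3.00·(cos27°, sin27°) = (2.6730, 1.3620)
|BD| = 3.5950
circle(B,6.00) ∩ circle(D,7.00): a=-0.0106, h=6.0000
  candidates: C₊=(4.9363,6.9187) cross=21.570; C₋=(0.3901,-4.1867) cross=-21.570
  mode - wants cross < 0 → take C=(0.3901,-4.1867) (cross=-21.570)
ex = (C−B)/|BC| = (-0.3805,-0.9248); ey = (0.9248,-0.3805)
P = B + -2.97·ex + 0.81·ey = (4.5522,3.8004)

4.55 3.80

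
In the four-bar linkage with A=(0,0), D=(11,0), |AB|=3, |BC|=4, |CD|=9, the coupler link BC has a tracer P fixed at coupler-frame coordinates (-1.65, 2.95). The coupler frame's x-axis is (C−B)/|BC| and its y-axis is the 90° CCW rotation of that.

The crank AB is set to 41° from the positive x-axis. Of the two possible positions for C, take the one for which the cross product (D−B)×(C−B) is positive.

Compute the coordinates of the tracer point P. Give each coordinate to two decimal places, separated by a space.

-1.11 1.72

A=(0,0), D=(11.00,0)
B = A + 3.00·(cos41°, sin41°) = (2.2641, 1.9682)
|BD| = 8.9548
circle(B,4.00) ∩ circle(D,9.00): a=0.8481, h=3.9091
  candidates: C₊=(3.9507,5.5952) cross=35.005; C₋=(2.2323,-2.0317) cross=-35.005
  mode + wants cross > 0 → take C=(3.9507,5.5952) (cross=35.005)
ex = (C−B)/|BC| = (0.4216,0.9068); ey = (-0.9068,0.4216)
P = B + -1.65·ex + 2.95·ey = (-1.1065,1.7158)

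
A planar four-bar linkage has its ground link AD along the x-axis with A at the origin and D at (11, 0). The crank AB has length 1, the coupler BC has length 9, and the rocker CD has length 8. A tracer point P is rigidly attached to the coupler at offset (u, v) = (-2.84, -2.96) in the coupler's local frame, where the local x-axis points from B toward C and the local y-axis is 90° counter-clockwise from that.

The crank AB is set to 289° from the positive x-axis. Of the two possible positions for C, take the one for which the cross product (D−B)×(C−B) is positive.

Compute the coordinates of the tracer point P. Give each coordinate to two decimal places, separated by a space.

0.91 -5.01

A=(0,0), D=(11.00,0)
B = A + 1.00·(cos289°, sin289°) = (0.3256, -0.9455)
|BD| = 10.7162
circle(B,9.00) ∩ circle(D,8.00): a=6.1513, h=6.5697
  candidates: C₊=(5.8732,6.1413) cross=70.403; C₋=(7.0325,-6.9469) cross=-70.403
  mode + wants cross > 0 → take C=(5.8732,6.1413) (cross=70.403)
ex = (C−B)/|BC| = (0.6164,0.7874); ey = (-0.7874,0.6164)
P = B + -2.84·ex + -2.96·ey = (0.9058,-5.0064)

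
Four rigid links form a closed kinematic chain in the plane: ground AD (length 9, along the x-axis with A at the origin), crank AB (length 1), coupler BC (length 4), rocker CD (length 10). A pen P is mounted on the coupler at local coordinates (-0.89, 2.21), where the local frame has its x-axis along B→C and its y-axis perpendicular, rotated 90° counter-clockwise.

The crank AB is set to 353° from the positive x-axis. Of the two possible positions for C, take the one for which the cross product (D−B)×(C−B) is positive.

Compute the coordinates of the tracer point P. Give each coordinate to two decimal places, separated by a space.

-0.81 -1.68

A=(0,0), D=(9.00,0)
B = A + 1.00·(cos353°, sin353°) = (0.9925, -0.1219)
|BD| = 8.0084
circle(B,4.00) ∩ circle(D,10.00): a=-1.2403, h=3.8028
  candidates: C₊=(-0.3055,3.6617) cross=30.455; C₋=(-0.1898,-3.9431) cross=-30.455
  mode + wants cross > 0 → take C=(-0.3055,3.6617) (cross=30.455)
ex = (C−B)/|BC| = (-0.3245,0.9459); ey = (-0.9459,-0.3245)
P = B + -0.89·ex + 2.21·ey = (-0.8090,-1.6809)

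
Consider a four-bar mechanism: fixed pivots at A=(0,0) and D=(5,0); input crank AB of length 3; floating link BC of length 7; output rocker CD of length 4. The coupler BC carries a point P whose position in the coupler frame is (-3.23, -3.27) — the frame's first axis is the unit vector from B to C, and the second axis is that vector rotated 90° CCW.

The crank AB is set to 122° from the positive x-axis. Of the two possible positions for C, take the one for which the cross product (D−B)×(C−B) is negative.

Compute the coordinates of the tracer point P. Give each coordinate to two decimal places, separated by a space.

-6.13 3.25

A=(0,0), D=(5.00,0)
B = A + 3.00·(cos122°, sin122°) = (-1.5898, 2.5441)
|BD| = 7.0638
circle(B,7.00) ∩ circle(D,4.00): a=5.8678, h=3.8170
  candidates: C₊=(5.2590,3.9916) cross=26.963; C₋=(2.5095,-3.1300) cross=-26.963
  mode - wants cross < 0 → take C=(2.5095,-3.1300) (cross=-26.963)
ex = (C−B)/|BC| = (0.5856,-0.8106); ey = (0.8106,0.5856)
P = B + -3.23·ex + -3.27·ey = (-6.1319,3.2475)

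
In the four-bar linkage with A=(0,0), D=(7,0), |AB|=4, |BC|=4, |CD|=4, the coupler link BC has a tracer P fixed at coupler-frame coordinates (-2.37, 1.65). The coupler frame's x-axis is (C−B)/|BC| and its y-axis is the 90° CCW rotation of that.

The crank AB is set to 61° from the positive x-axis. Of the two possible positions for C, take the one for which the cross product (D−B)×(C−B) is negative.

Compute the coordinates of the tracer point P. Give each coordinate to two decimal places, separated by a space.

A=(0,0), D=(7.00,0)
B = A + 4.00·(cos61°, sin61°) = (1.9392, 3.4985)
|BD| = 6.1523
circle(B,4.00) ∩ circle(D,4.00): a=3.0761, h=2.5568
  candidates: C₊=(5.9235,3.8524) cross=15.730; C₋=(3.0157,-0.3540) cross=-15.730
  mode - wants cross < 0 → take C=(3.0157,-0.3540) (cross=-15.730)
ex = (C−B)/|BC| = (0.2691,-0.9631); ey = (0.9631,0.2691)
P = B + -2.37·ex + 1.65·ey = (2.8906,6.2251)

2.89 6.23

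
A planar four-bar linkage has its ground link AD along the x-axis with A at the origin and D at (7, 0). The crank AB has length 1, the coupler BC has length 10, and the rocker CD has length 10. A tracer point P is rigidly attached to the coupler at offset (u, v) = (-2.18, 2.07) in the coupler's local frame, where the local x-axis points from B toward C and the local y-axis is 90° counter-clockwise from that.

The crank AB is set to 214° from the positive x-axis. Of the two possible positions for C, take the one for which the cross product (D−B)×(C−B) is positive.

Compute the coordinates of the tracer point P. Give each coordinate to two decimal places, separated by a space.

-3.50 -1.95

A=(0,0), D=(7.00,0)
B = A + 1.00·(cos214°, sin214°) = (-0.8290, -0.5592)
|BD| = 7.8490
circle(B,10.00) ∩ circle(D,10.00): a=3.9245, h=9.1977
  candidates: C₊=(2.4302,8.8948) cross=72.193; C₋=(3.7408,-9.4540) cross=-72.193
  mode + wants cross > 0 → take C=(2.4302,8.8948) (cross=72.193)
ex = (C−B)/|BC| = (0.3259,0.9454); ey = (-0.9454,0.3259)
P = B + -2.18·ex + 2.07·ey = (-3.4965,-1.9455)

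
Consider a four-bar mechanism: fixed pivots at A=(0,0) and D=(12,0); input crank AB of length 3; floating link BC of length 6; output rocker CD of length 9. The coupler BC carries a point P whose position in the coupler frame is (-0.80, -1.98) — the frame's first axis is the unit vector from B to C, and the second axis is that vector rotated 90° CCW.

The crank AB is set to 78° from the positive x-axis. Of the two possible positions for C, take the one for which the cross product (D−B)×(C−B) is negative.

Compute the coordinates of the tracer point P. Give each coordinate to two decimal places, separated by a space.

A=(0,0), D=(12.00,0)
B = A + 3.00·(cos78°, sin78°) = (0.6237, 2.9344)
|BD| = 11.7486
circle(B,6.00) ∩ circle(D,9.00): a=3.9592, h=4.5083
  candidates: C₊=(5.5835,6.3110) cross=52.966; C₋=(3.3314,-2.4199) cross=-52.966
  mode - wants cross < 0 → take C=(3.3314,-2.4199) (cross=-52.966)
ex = (C−B)/|BC| = (0.4513,-0.8924); ey = (0.8924,0.4513)
P = B + -0.80·ex + -1.98·ey = (-1.5042,2.7548)

-1.50 2.75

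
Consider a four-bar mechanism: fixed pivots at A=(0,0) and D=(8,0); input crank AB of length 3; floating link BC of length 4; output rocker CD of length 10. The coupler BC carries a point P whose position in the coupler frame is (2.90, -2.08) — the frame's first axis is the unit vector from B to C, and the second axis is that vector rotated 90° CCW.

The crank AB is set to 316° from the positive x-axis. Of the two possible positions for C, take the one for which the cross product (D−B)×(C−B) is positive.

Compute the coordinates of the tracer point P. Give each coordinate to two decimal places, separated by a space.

-0.60 0.18

A=(0,0), D=(8.00,0)
B = A + 3.00·(cos316°, sin316°) = (2.1580, -2.0840)
|BD| = 6.2026
circle(B,4.00) ∩ circle(D,10.00): a=-3.6701, h=1.5907
  candidates: C₊=(-1.8332,-1.8189) cross=9.866; C₋=(-0.7643,-4.8153) cross=-9.866
  mode + wants cross > 0 → take C=(-1.8332,-1.8189) (cross=9.866)
ex = (C−B)/|BC| = (-0.9978,0.0663); ey = (-0.0663,-0.9978)
P = B + 2.90·ex + -2.08·ey = (-0.5978,0.1836)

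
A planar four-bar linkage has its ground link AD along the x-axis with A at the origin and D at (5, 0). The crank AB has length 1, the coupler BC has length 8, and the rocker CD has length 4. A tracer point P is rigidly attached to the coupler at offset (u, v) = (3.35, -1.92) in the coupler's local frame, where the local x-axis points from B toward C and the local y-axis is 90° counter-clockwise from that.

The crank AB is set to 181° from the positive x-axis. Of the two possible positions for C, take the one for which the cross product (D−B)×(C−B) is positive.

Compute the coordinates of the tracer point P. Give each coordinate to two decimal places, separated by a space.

A=(0,0), D=(5.00,0)
B = A + 1.00·(cos181°, sin181°) = (-0.9998, -0.0175)
|BD| = 5.9999
circle(B,8.00) ∩ circle(D,4.00): a=7.0000, h=3.8729
  candidates: C₊=(5.9889,3.8758) cross=23.237; C₋=(6.0114,-3.8700) cross=-23.237
  mode + wants cross > 0 → take C=(5.9889,3.8758) (cross=23.237)
ex = (C−B)/|BC| = (0.8736,0.4867); ey = (-0.4867,0.8736)
P = B + 3.35·ex + -1.92·ey = (2.8611,-0.0644)

2.86 -0.06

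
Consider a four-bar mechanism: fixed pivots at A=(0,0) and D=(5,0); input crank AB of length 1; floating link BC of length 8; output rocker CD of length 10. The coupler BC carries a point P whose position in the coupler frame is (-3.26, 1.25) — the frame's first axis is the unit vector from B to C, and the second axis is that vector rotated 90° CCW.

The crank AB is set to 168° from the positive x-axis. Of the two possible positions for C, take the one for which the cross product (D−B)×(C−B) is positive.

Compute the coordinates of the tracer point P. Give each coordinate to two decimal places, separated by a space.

-2.33 -3.01

A=(0,0), D=(5.00,0)
B = A + 1.00·(cos168°, sin168°) = (-0.9781, 0.2079)
|BD| = 5.9818
circle(B,8.00) ∩ circle(D,10.00): a=-0.0183, h=8.0000
  candidates: C₊=(-0.7183,8.2037) cross=47.854; C₋=(-1.2745,-7.7866) cross=-47.854
  mode + wants cross > 0 → take C=(-0.7183,8.2037) (cross=47.854)
ex = (C−B)/|BC| = (0.0325,0.9995); ey = (-0.9995,0.0325)
P = B + -3.26·ex + 1.25·ey = (-2.3334,-3.0098)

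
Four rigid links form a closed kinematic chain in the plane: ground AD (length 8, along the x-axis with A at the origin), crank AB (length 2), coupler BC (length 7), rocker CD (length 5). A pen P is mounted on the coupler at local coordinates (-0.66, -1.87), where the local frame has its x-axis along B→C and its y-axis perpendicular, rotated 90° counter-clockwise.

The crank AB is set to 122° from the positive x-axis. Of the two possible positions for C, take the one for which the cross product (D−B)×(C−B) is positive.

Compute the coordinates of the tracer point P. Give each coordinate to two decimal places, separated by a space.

A=(0,0), D=(8.00,0)
B = A + 2.00·(cos122°, sin122°) = (-1.0598, 1.6961)
|BD| = 9.2172
circle(B,7.00) ∩ circle(D,5.00): a=5.9105, h=3.7504
  candidates: C₊=(5.4399,4.2949) cross=34.569; C₋=(4.0596,-3.0779) cross=-34.569
  mode + wants cross > 0 → take C=(5.4399,4.2949) (cross=34.569)
ex = (C−B)/|BC| = (0.9285,0.3713); ey = (-0.3713,0.9285)
P = B + -0.66·ex + -1.87·ey = (-0.9784,-0.2853)

-0.98 -0.29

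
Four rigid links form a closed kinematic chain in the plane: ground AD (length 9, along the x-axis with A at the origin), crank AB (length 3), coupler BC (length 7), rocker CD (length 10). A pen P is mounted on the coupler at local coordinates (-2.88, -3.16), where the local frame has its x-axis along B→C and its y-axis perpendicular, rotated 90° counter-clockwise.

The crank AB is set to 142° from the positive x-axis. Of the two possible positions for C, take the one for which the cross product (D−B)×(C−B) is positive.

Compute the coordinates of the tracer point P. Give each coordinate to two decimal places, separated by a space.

A=(0,0), D=(9.00,0)
B = A + 3.00·(cos142°, sin142°) = (-2.3640, 1.8470)
|BD| = 11.5131
circle(B,7.00) ∩ circle(D,10.00): a=3.5417, h=6.0379
  candidates: C₊=(2.1004,7.2385) cross=69.515; C₋=(0.1632,-4.6809) cross=-69.515
  mode + wants cross > 0 → take C=(2.1004,7.2385) (cross=69.515)
ex = (C−B)/|BC| = (0.6378,0.7702); ey = (-0.7702,0.6378)
P = B + -2.88·ex + -3.16·ey = (-1.7670,-2.3866)

-1.77 -2.39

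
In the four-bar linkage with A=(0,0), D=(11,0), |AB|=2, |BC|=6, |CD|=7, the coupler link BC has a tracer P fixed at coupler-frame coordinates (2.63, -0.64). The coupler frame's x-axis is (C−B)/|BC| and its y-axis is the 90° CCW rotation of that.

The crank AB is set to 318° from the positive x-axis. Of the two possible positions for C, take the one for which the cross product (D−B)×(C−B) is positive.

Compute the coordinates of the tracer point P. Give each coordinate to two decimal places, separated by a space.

A=(0,0), D=(11.00,0)
B = A + 2.00·(cos318°, sin318°) = (1.4863, -1.3383)
|BD| = 9.6074
circle(B,6.00) ∩ circle(D,7.00): a=4.1271, h=4.3551
  candidates: C₊=(4.9665,3.5493) cross=41.841; C₋=(6.1798,-5.0760) cross=-41.841
  mode + wants cross > 0 → take C=(4.9665,3.5493) (cross=41.841)
ex = (C−B)/|BC| = (0.5800,0.8146); ey = (-0.8146,0.5800)
P = B + 2.63·ex + -0.64·ey = (3.5331,0.4329)

3.53 0.43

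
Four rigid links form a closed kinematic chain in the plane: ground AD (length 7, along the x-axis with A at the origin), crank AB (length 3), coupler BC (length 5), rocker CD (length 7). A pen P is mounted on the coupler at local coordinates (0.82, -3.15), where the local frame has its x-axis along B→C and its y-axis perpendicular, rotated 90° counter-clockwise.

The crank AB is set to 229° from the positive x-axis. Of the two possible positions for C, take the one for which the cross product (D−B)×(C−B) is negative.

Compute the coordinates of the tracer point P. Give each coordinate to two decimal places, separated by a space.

A=(0,0), D=(7.00,0)
B = A + 3.00·(cos229°, sin229°) = (-1.9682, -2.2641)
|BD| = 9.2496
circle(B,5.00) ∩ circle(D,7.00): a=3.3274, h=3.7321
  candidates: C₊=(0.3445,2.1689) cross=34.520; C₋=(2.1716,-5.0682) cross=-34.520
  mode - wants cross < 0 → take C=(2.1716,-5.0682) (cross=-34.520)
ex = (C−B)/|BC| = (0.8279,-0.5608); ey = (0.5608,0.8279)
P = B + 0.82·ex + -3.15·ey = (-3.0558,-5.3320)

-3.06 -5.33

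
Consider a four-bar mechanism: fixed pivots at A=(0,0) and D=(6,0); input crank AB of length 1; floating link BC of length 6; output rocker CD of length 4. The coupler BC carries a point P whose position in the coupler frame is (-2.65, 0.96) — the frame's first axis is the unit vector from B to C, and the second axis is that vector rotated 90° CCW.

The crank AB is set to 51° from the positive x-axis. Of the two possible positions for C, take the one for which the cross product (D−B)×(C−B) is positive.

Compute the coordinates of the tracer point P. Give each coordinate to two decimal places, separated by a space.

-2.12 0.17

A=(0,0), D=(6.00,0)
B = A + 1.00·(cos51°, sin51°) = (0.6293, 0.7771)
|BD| = 5.4266
circle(B,6.00) ∩ circle(D,4.00): a=4.5561, h=3.9041
  candidates: C₊=(5.6975,3.9885) cross=21.186; C₋=(4.5793,-3.7392) cross=-21.186
  mode + wants cross > 0 → take C=(5.6975,3.9885) (cross=21.186)
ex = (C−B)/|BC| = (0.8447,0.5352); ey = (-0.5352,0.8447)
P = B + -2.65·ex + 0.96·ey = (-2.1230,0.1697)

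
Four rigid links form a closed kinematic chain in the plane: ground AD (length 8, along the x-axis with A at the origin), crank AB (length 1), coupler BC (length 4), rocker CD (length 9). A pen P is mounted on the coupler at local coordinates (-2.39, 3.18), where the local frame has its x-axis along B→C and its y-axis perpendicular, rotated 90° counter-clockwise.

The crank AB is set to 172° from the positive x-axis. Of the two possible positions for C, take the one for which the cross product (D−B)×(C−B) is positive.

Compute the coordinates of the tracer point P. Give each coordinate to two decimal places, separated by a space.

A=(0,0), D=(8.00,0)
B = A + 1.00·(cos172°, sin172°) = (-0.9903, 0.1392)
|BD| = 8.9913
circle(B,4.00) ∩ circle(D,9.00): a=0.8811, h=3.9018
  candidates: C₊=(-0.0489,4.0268) cross=35.082; C₋=(-0.1697,-3.7758) cross=-35.082
  mode + wants cross > 0 → take C=(-0.0489,4.0268) (cross=35.082)
ex = (C−B)/|BC| = (0.2353,0.9719); ey = (-0.9719,0.2353)
P = B + -2.39·ex + 3.18·ey = (-4.6434,-1.4353)

-4.64 -1.44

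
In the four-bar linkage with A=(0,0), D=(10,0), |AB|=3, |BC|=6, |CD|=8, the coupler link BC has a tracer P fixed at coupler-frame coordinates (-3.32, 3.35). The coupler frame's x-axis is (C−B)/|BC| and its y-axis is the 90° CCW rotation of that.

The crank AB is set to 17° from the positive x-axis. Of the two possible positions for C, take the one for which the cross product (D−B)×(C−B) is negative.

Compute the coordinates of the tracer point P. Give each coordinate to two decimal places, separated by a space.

5.67 4.67

A=(0,0), D=(10.00,0)
B = A + 3.00·(cos17°, sin17°) = (2.8689, 0.8771)
|BD| = 7.1848
circle(B,6.00) ∩ circle(D,8.00): a=1.6439, h=5.7704
  candidates: C₊=(5.2049,6.4037) cross=41.459; C₋=(3.7960,-5.0508) cross=-41.459
  mode - wants cross < 0 → take C=(3.7960,-5.0508) (cross=-41.459)
ex = (C−B)/|BC| = (0.1545,-0.9880); ey = (0.9880,0.1545)
P = B + -3.32·ex + 3.35·ey = (5.6657,4.6749)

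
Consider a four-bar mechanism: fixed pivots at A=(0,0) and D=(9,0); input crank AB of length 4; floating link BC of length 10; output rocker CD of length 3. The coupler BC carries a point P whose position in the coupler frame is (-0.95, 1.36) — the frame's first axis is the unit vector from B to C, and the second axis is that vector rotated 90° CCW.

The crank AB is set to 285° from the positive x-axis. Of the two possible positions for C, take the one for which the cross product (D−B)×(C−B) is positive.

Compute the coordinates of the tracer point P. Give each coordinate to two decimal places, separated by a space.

-0.59 -3.51

A=(0,0), D=(9.00,0)
B = A + 4.00·(cos285°, sin285°) = (1.0353, -3.8637)
|BD| = 8.8524
circle(B,10.00) ∩ circle(D,3.00): a=9.5660, h=2.9139
  candidates: C₊=(8.3703,2.9332) cross=25.795; C₋=(10.9139,-2.3102) cross=-25.795
  mode + wants cross > 0 → take C=(8.3703,2.9332) (cross=25.795)
ex = (C−B)/|BC| = (0.7335,0.6797); ey = (-0.6797,0.7335)
P = B + -0.95·ex + 1.36·ey = (-0.5859,-3.5118)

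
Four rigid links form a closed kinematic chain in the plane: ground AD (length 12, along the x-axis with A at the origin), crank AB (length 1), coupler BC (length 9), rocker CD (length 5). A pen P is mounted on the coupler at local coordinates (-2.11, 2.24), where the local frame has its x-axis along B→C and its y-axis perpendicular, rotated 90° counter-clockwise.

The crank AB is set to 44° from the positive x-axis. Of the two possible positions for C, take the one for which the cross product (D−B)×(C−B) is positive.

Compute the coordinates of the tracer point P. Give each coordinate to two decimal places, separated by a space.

A=(0,0), D=(12.00,0)
B = A + 1.00·(cos44°, sin44°) = (0.7193, 0.6947)
|BD| = 11.3020
circle(B,9.00) ∩ circle(D,5.00): a=8.1284, h=3.8637
  candidates: C₊=(9.0699,4.0515) cross=43.668; C₋=(8.5949,-3.6614) cross=-43.668
  mode + wants cross > 0 → take C=(9.0699,4.0515) (cross=43.668)
ex = (C−B)/|BC| = (0.9278,0.3730); ey = (-0.3730,0.9278)
P = B + -2.11·ex + 2.24·ey = (-2.0739,1.9860)

-2.07 1.99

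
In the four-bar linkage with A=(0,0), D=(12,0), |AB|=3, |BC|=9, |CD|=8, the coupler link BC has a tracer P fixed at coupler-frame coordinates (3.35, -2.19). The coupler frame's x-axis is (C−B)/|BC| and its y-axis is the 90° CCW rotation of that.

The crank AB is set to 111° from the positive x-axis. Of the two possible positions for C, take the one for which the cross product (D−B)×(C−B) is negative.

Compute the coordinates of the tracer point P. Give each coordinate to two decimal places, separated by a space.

A=(0,0), D=(12.00,0)
B = A + 3.00·(cos111°, sin111°) = (-1.0751, 2.8007)
|BD| = 13.3717
circle(B,9.00) ∩ circle(D,8.00): a=7.3215, h=5.2341
  candidates: C₊=(7.1803,6.3852) cross=69.988; C₋=(4.9877,-3.8507) cross=-69.988
  mode - wants cross < 0 → take C=(4.9877,-3.8507) (cross=-69.988)
ex = (C−B)/|BC| = (0.6736,-0.7391); ey = (0.7391,0.6736)
P = B + 3.35·ex + -2.19·ey = (-0.4369,-1.1504)

-0.44 -1.15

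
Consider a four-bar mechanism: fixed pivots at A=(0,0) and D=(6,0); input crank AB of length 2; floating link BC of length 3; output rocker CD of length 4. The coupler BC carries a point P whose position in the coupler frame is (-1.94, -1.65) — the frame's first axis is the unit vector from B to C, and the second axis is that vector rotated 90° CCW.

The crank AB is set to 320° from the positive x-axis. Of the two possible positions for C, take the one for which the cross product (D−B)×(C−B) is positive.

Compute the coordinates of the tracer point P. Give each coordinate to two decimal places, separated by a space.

2.60 -3.60

A=(0,0), D=(6.00,0)
B = A + 2.00·(cos320°, sin320°) = (1.5321, -1.2856)
|BD| = 4.6492
circle(B,3.00) ∩ circle(D,4.00): a=1.5718, h=2.5553
  candidates: C₊=(2.3360,1.6047) cross=11.880; C₋=(3.7492,-3.3066) cross=-11.880
  mode + wants cross > 0 → take C=(2.3360,1.6047) (cross=11.880)
ex = (C−B)/|BC| = (0.2680,0.9634); ey = (-0.9634,0.2680)
P = B + -1.94·ex + -1.65·ey = (2.6019,-3.5968)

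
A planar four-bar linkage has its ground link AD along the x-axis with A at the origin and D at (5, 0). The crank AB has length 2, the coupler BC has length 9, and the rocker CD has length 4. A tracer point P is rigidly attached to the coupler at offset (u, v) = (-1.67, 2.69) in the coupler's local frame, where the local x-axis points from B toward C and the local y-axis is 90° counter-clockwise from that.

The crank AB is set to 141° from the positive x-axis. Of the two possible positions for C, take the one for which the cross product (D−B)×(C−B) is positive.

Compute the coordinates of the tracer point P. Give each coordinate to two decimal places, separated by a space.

A=(0,0), D=(5.00,0)
B = A + 2.00·(cos141°, sin141°) = (-1.5543, 1.2586)
|BD| = 6.6740
circle(B,9.00) ∩ circle(D,4.00): a=8.2066, h=3.6948
  candidates: C₊=(7.2019,3.3394) cross=24.659; C₋=(5.8083,-3.9175) cross=-24.659
  mode + wants cross > 0 → take C=(7.2019,3.3394) (cross=24.659)
ex = (C−B)/|BC| = (0.9729,0.2312); ey = (-0.2312,0.9729)
P = B + -1.67·ex + 2.69·ey = (-3.8010,3.4897)

-3.80 3.49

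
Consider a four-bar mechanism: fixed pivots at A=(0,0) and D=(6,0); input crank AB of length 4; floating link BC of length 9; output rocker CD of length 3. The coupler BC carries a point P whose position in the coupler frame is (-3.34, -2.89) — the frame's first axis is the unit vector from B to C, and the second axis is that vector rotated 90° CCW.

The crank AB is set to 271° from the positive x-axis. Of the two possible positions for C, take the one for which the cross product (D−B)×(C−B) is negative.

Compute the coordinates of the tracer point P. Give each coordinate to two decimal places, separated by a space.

-2.28 -7.74

A=(0,0), D=(6.00,0)
B = A + 4.00·(cos271°, sin271°) = (0.0698, -3.9994)
|BD| = 7.1528
circle(B,9.00) ∩ circle(D,3.00): a=8.6094, h=2.6226
  candidates: C₊=(5.7412,2.9888) cross=18.759; C₋=(8.6741,-1.3599) cross=-18.759
  mode - wants cross < 0 → take C=(8.6741,-1.3599) (cross=-18.759)
ex = (C−B)/|BC| = (0.9560,0.2933); ey = (-0.2933,0.9560)
P = B + -3.34·ex + -2.89·ey = (-2.2758,-7.7418)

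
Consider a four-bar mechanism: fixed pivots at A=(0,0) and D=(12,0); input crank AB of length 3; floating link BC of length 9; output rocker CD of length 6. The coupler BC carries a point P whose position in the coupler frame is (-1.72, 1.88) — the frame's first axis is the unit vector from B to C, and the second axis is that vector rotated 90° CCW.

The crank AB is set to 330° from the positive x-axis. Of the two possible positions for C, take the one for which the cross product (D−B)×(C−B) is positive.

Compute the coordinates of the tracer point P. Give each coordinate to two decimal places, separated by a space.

0.05 -1.46

A=(0,0), D=(12.00,0)
B = A + 3.00·(cos330°, sin330°) = (2.5981, -1.5000)
|BD| = 9.5208
circle(B,9.00) ∩ circle(D,6.00): a=7.1237, h=5.5003
  candidates: C₊=(8.7662,5.0540) cross=52.368; C₋=(10.4993,-5.8093) cross=-52.368
  mode + wants cross > 0 → take C=(8.7662,5.0540) (cross=52.368)
ex = (C−B)/|BC| = (0.6853,0.7282); ey = (-0.7282,0.6853)
P = B + -1.72·ex + 1.88·ey = (0.0502,-1.4641)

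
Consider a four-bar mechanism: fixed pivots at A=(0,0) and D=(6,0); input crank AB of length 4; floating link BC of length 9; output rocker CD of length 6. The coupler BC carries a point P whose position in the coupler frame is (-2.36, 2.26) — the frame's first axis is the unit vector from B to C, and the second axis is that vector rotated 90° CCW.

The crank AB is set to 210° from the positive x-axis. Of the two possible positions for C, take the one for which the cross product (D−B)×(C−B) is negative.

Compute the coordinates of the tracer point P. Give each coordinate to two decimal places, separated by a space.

-4.63 1.05

A=(0,0), D=(6.00,0)
B = A + 4.00·(cos210°, sin210°) = (-3.4641, -2.0000)
|BD| = 9.6731
circle(B,9.00) ∩ circle(D,6.00): a=7.1626, h=5.4495
  candidates: C₊=(2.4170,4.8127) cross=52.714; C₋=(4.6705,-5.8508) cross=-52.714
  mode - wants cross < 0 → take C=(4.6705,-5.8508) (cross=-52.714)
ex = (C−B)/|BC| = (0.9038,-0.4279); ey = (0.4279,0.9038)
P = B + -2.36·ex + 2.26·ey = (-4.6302,1.0525)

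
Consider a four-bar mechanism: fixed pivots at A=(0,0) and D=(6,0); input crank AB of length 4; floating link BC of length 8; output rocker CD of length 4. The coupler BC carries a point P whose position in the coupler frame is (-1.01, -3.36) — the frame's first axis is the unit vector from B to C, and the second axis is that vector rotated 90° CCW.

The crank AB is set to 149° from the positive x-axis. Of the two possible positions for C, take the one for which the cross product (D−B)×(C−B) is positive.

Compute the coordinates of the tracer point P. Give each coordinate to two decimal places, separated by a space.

-3.74 -1.43

A=(0,0), D=(6.00,0)
B = A + 4.00·(cos149°, sin149°) = (-3.4287, 2.0602)
|BD| = 9.6511
circle(B,8.00) ∩ circle(D,4.00): a=7.3123, h=3.2450
  candidates: C₊=(4.4078,3.6695) cross=31.318; C₋=(3.0224,-2.6710) cross=-31.318
  mode + wants cross > 0 → take C=(4.4078,3.6695) (cross=31.318)
ex = (C−B)/|BC| = (0.9796,0.2012); ey = (-0.2012,0.9796)
P = B + -1.01·ex + -3.36·ey = (-3.7421,-1.4343)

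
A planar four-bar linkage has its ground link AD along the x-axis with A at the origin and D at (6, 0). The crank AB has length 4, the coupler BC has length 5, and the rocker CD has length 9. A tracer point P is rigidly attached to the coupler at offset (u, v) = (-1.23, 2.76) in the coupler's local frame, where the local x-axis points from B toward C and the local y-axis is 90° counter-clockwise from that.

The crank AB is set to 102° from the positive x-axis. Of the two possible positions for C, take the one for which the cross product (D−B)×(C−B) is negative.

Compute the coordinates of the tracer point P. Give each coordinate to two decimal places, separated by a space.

A=(0,0), D=(6.00,0)
B = A + 4.00·(cos102°, sin102°) = (-0.8316, 3.9126)
|BD| = 7.8727
circle(B,5.00) ∩ circle(D,9.00): a=0.3798, h=4.9856
  candidates: C₊=(1.9756,8.0501) cross=39.250; C₋=(-2.9798,-0.6024) cross=-39.250
  mode - wants cross < 0 → take C=(-2.9798,-0.6024) (cross=-39.250)
ex = (C−B)/|BC| = (-0.4296,-0.9030); ey = (0.9030,-0.4296)
P = B + -1.23·ex + 2.76·ey = (2.1891,3.8375)

2.19 3.84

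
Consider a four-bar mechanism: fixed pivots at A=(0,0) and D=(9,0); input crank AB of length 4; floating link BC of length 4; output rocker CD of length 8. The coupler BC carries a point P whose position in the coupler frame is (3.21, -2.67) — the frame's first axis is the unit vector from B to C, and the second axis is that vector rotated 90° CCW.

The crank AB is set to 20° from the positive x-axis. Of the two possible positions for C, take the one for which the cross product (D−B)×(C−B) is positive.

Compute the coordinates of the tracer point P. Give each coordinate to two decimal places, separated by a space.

A=(0,0), D=(9.00,0)
B = A + 4.00·(cos20°, sin20°) = (3.7588, 1.3681)
|BD| = 5.4168
circle(B,4.00) ∩ circle(D,8.00): a=-1.7222, h=3.6103
  candidates: C₊=(3.0042,5.2963) cross=19.556; C₋=(1.1806,-1.6902) cross=-19.556
  mode + wants cross > 0 → take C=(3.0042,5.2963) (cross=19.556)
ex = (C−B)/|BC| = (-0.1886,0.9820); ey = (-0.9820,-0.1886)
P = B + 3.21·ex + -2.67·ey = (5.7753,5.0241)

5.78 5.02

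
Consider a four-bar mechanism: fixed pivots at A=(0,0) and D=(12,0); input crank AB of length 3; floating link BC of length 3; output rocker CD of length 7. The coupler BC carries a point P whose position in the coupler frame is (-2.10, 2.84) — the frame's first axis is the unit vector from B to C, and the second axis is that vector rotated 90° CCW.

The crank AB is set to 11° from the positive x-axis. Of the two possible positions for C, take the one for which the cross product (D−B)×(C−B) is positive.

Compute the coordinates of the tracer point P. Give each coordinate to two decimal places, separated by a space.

-0.41 1.67

A=(0,0), D=(12.00,0)
B = A + 3.00·(cos11°, sin11°) = (2.9449, 0.5724)
|BD| = 9.0732
circle(B,3.00) ∩ circle(D,7.00): a=2.3323, h=1.8869
  candidates: C₊=(5.3916,2.3084) cross=17.120; C₋=(5.1535,-1.4579) cross=-17.120
  mode + wants cross > 0 → take C=(5.3916,2.3084) (cross=17.120)
ex = (C−B)/|BC| = (0.8156,0.5787); ey = (-0.5787,0.8156)
P = B + -2.10·ex + 2.84·ey = (-0.4112,1.6734)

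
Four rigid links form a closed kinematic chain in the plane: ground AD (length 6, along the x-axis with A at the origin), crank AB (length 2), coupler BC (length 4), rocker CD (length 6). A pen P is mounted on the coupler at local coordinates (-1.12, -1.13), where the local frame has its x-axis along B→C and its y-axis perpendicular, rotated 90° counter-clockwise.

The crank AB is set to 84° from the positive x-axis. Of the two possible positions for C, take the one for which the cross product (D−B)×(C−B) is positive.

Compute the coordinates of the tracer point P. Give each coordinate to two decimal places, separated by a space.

A=(0,0), D=(6.00,0)
B = A + 2.00·(cos84°, sin84°) = (0.2091, 1.9890)
|BD| = 6.1230
circle(B,4.00) ∩ circle(D,6.00): a=1.4283, h=3.7363
  candidates: C₊=(2.7736,5.0587) cross=22.877; C₋=(0.3462,-2.0086) cross=-22.877
  mode + wants cross > 0 → take C=(2.7736,5.0587) (cross=22.877)
ex = (C−B)/|BC| = (0.6411,0.7674); ey = (-0.7674,0.6411)
P = B + -1.12·ex + -1.13·ey = (0.3582,0.4050)

0.36 0.41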